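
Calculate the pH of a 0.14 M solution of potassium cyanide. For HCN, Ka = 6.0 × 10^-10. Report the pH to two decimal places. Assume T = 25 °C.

pH = 11.18

CN- is the conjugate base of the weak acid HCN.
Kb = Kw/Ka = 1.0×10^-14 / 6.0 × 10^-10 = 1.67 × 10^-5
From the ICE table, Kb = x²/(0.14 − x) = 1.67 × 10^-5.
Assume x ≪ 0.14: x ≈ √(1.67 × 10^-5 × 0.14) = 1.53 × 10^-3 M
(x/C₀ = 1.1% < 5%, so the approximation holds.)
pOH = −log(1.53 × 10^-3) = 2.82; pH = 14.00 − 2.82 = 11.18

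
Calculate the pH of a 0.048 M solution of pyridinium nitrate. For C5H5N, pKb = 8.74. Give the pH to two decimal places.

C5H5NH+ is the conjugate acid of the weak base C5H5N.
Kb = 10^(−8.74) = 1.82 × 10^-9
Ka = Kw/Kb = 1.0×10^-14 / 1.82 × 10^-9 = 5.49 × 10^-6
Ka = x²/(0.048 − x) = 5.49 × 10^-6
Since Ka ≪ C₀, x ≈ √(Ka·C₀) = 5.13 × 10^-4 M.
pH = −log[H+] = −log(5.13 × 10^-4) = 3.29

pH = 3.29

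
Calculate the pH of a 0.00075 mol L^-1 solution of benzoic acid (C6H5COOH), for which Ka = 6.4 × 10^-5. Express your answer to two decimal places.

C6H5COOH ⇌ C6H5COO- + H+
Ka = [H+]²/(0.00075 − [H+]) = 6.4 × 10^-5
Here C₀/Ka ≈ 11.7, so the small-[H+] approximation fails. Use the quadratic:
[H+] = [−6.4e-05 + √(6.4e-05² + 1.92e-07)]/2 = 1.89 × 10^-4 M
pH = −log[H+] = −log(1.89 × 10^-4) = 3.72

pH = 3.72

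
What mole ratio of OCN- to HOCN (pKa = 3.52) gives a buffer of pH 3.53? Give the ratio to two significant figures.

pH = pKa + log(r) ⇒ log(r) = 3.53 − 3.52 = +0.01
r = [OCN-]/[HOCN] = 10^(+0.01) = 1.02

ratio = 1.0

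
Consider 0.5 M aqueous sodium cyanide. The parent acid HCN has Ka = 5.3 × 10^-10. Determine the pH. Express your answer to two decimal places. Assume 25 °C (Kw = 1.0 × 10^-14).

pH = 11.49

CN- is the conjugate base of the weak acid HCN.
Kb = Kw/Ka = 1.0×10^-14 / 5.3 × 10^-10 = 1.89 × 10^-5
Kb = [OH-]²/(0.5 − [OH-]) = 1.89 × 10^-5
Assume [OH-] ≪ 0.5: [OH-] ≈ √(1.89 × 10^-5 × 0.5) = 3.07 × 10^-3 M
pOH = −log(3.07 × 10^-3) = 2.51; pH = 14.00 − 2.51 = 11.49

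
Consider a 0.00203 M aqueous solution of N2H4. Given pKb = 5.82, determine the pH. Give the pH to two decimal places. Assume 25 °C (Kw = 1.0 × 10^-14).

pH = 9.74

N2H4 + H2O ⇌ N2H5+ + OH-
Kb = 10^(−5.82) = 1.51 × 10^-6
Let x = [OH-] at equilibrium. Kb = x²/(0.00203 − x).
Assume x ≪ 0.00203: x ≈ √(1.51 × 10^-6 × 0.00203) = 5.54 × 10^-5 M
(x/C₀ = 2.7% < 5%, so the approximation holds.)
pOH = −log(5.54 × 10^-5) = 4.26; pH = 14.00 − 4.26 = 9.74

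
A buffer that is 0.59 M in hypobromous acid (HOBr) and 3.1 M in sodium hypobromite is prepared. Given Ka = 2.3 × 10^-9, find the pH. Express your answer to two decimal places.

pH = 9.36

pKa = −log(2.3 × 10^-9) = 8.638
pH = pKa + log([A⁻]/[HA]) = 8.638 + log(3.1/0.59)
pH = 8.638 + (+0.721) = 9.36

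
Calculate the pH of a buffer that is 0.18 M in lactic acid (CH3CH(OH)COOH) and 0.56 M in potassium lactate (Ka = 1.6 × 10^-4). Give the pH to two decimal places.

pH = 4.29

pKa = −log(1.6 × 10^-4) = 3.796
Using pH = pKa + log([base]/[acid]) with [base]/[acid] = 0.56/0.18:
pH = 3.796 + (+0.493) = 4.29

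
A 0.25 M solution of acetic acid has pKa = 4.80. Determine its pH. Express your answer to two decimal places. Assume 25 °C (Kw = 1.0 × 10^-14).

pH = 2.70

CH3COOH ⇌ CH3COO- + H+
Ka = 10^(−4.80) = 1.58 × 10^-5
Ka = x²/(0.25 − x) = 1.58 × 10^-5
Neglecting x in the denominator: x = √(1.58 × 10^-5 × 0.25) = 1.99 × 10^-3 M
Check: 0.79% ionized — well under 5%, approximation valid.
pH = −log(1.99 × 10^-3) = 2.70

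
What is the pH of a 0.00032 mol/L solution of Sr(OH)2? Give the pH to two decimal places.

pH = 10.81

Sr(OH)2 is a strong base (each formula unit releases 2 OH-); [OH-] = 0.00064 M.
pOH = -log(0.00064) = 3.19
pH = 14.00 - 3.19 = 10.81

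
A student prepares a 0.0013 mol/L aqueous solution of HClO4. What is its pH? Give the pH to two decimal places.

HClO4 is a strong acid and dissociates completely, so [H+] = 0.0013 M.
pH = -log(0.0013) = 2.89

pH = 2.89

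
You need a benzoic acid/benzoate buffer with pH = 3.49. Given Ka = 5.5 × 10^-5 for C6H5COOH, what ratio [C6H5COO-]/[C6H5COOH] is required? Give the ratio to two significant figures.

ratio = 0.17

pKa = -log(5.5 × 10^-5) = 4.260
pH = pKa + log(r) ⇒ log(r) = 3.49 − 4.260 = -0.770
r = [C6H5COO-]/[C6H5COOH] = 10^(-0.770) = 0.17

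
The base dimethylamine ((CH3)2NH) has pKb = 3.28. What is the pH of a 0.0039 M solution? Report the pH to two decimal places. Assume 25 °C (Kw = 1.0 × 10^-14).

(CH3)2NH + H2O ⇌ (CH3)2NH2+ + OH-
Kb = 10^(−3.28) = 5.25 × 10^-4
Kb = [OH-]²/(0.0039 − [OH-]) = 5.25 × 10^-4
The 5% rule fails; solving [OH-]² + Kb·[OH-] − Kb·C₀ = 0 exactly:
[OH-] = (−Kb + √(Kb² + 4·Kb·C₀))/2 = 1.19 × 10^-3 M
pOH = −log(1.19 × 10^-3) = 2.92; pH = 14.00 − 2.92 = 11.08

pH = 11.08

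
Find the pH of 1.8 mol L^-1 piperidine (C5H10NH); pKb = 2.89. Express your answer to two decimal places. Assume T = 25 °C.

C5H10NH + H2O ⇌ C5H10NH2+ + OH-
Kb = 10^(−2.89) = 1.29 × 10^-3
Kb = x²/(1.8 − x) = 1.29 × 10^-3
Assume x ≪ 1.8: x ≈ √(1.29 × 10^-3 × 1.8) = 4.82 × 10^-2 M
pOH = 1.32, so pH = 14.00 − pOH = 12.68

pH = 12.68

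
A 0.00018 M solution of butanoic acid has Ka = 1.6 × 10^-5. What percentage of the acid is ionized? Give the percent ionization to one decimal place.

CH3(CH2)2COOH ⇌ CH3(CH2)2COO- + H+; let x = [H+] at equilibrium.
Solve x² + 1.6e-05x − 2.88e-09 = 0 → x = 4.63 × 10^-5 M
% ionization = x/C₀ × 100% = 4.63 × 10^-5/0.00018 × 100% = 25.7%

25.7%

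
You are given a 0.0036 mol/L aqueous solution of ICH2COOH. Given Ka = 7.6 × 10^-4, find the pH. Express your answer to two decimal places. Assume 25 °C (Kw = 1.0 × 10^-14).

ICH2COOH ⇌ ICH2COO- + H+
Ka = x²/(0.0036 − x) = 7.6 × 10^-4
The 5% rule fails; solving x² + Ka·x − Ka·C₀ = 0 exactly:
x = (−Ka + √(Ka² + 4·Ka·C₀))/2 = 1.32 × 10^-3 M
pH = −log[H+] = −log(1.32 × 10^-3) = 2.88

pH = 2.88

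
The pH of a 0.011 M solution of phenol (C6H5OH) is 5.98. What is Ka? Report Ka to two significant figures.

Ka = 1.0 × 10^-10

[H+] = 10^(-5.98) = 1.05 × 10^-6 M
At equilibrium [HA] = 0.011 − 1.05 × 10^-6 = 1.10 × 10^-2 M
Ka = [H+][A-]/[HA] = (1.05 × 10^-6)² / 1.10 × 10^-2 = 1.0 × 10^-10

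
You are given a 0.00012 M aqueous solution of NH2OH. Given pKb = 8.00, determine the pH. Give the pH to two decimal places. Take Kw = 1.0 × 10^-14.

NH2OH + H2O ⇌ NH3OH+ + OH-
Kb = 10^(−8.00) = 1.00 × 10^-8
Kb = [OH-]²/(0.00012 − [OH-]) = 1.00 × 10^-8
Assume [OH-] ≪ 0.00012: [OH-] ≈ √(1.00 × 10^-8 × 0.00012) = 1.10 × 10^-6 M
Check: 0.91% ionized — well under 5%, approximation valid.
pOH = −log(1.10 × 10^-6) = 5.96; pH = 14.00 − 5.96 = 8.04

pH = 8.04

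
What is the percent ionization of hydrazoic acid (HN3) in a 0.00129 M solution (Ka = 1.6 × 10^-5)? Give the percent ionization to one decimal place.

HN3 ⇌ N3- + H+; let x = [H+] at equilibrium.
Ka = x²/(C₀ − x); solving the quadratic gives x = 1.36 × 10^-4 M.
% ionization = x/C₀ × 100% = 1.36 × 10^-4/0.00129 × 100% = 10.5%

10.5%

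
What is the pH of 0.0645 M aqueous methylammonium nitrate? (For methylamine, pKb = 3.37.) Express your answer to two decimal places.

CH3NH3+ is the conjugate acid of the weak base CH3NH2.
Kb = 10^(−3.37) = 4.27 × 10^-4
Ka = Kw/Kb = 1.0×10^-14 / 4.27 × 10^-4 = 2.34 × 10^-11
Ka = [H+]²/(0.0645 − [H+]) = 2.34 × 10^-11
Neglecting [H+] in the denominator: [H+] = √(2.34 × 10^-11 × 0.0645) = 1.23 × 10^-6 M
Check: 0.0019% ionized — well under 5%, approximation valid.
pH = −log(1.23 × 10^-6) = 5.91

pH = 5.91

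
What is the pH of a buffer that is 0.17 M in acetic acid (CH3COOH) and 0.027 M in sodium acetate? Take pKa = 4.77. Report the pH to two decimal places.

pH = 3.97

Using pH = pKa + log([base]/[acid]) with [base]/[acid] = 0.027/0.17:
pH = 4.77 + (-0.799) = 3.97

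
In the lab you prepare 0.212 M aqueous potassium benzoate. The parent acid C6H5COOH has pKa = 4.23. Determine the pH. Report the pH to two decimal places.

C6H5COO- is the conjugate base of the weak acid C6H5COOH.
Ka = 10^(−4.23) = 5.89 × 10^-5
Kb = Kw/Ka = 1.0×10^-14 / 5.89 × 10^-5 = 1.70 × 10^-10
From the ICE table, Kb = [OH-]²/(0.212 − [OH-]) = 1.70 × 10^-10.
Neglecting [OH-] in the denominator: [OH-] = √(1.70 × 10^-10 × 0.212) = 6.00 × 10^-6 M
pOH = 5.22, so pH = 14.00 − pOH = 8.78

pH = 8.78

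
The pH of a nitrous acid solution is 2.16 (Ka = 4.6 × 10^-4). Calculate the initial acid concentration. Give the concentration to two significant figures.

C₀ = 1.1 × 10^-1 M

[H+] = 10^(-2.16) = 6.92 × 10^-3 M = x
Ka = x²/(C₀ − x) ⇒ C₀ = x + x²/Ka
C₀ = 6.92 × 10^-3 + (6.92 × 10^-3)²/(4.6 × 10^-4) = 1.11 × 10^-1 M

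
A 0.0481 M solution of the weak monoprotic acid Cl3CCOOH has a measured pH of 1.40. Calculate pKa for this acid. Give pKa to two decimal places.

pKa = 0.72

[H+] = 10^(-1.40) = 3.98 × 10^-2 M
At equilibrium [HA] = 0.0481 − 3.98 × 10^-2 = 8.30 × 10^-3 M
Ka = [H+][A-]/[HA] = (3.98 × 10^-2)² / 8.30 × 10^-3 = 1.91 × 10^-1
pKa = -log(1.91 × 10^-1) = 0.72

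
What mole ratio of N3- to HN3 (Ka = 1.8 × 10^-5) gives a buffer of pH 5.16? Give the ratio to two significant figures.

pKa = -log(1.8 × 10^-5) = 4.745
pH = pKa + log(r) ⇒ log(r) = 5.16 − 4.745 = +0.415
r = [N3-]/[HN3] = 10^(+0.415) = 2.6

ratio = 2.6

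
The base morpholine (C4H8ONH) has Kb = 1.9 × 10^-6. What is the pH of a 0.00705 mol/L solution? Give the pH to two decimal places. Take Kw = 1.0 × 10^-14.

C4H8ONH + H2O ⇌ C4H8ONH2+ + OH-
Kb = [OH-]²/(0.00705 − [OH-]) = 1.9 × 10^-6
Neglecting [OH-] in the denominator: [OH-] = √(1.9 × 10^-6 × 0.00705) = 1.16 × 10^-4 M
pOH = 3.94, so pH = 14.00 − pOH = 10.06

pH = 10.06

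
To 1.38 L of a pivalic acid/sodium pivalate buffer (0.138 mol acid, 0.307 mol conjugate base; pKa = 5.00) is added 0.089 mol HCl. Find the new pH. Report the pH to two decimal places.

pH = 4.98

After neutralization: n((CH3)3CCOOH) = 0.227 mol, n((CH3)3CCOO-) = 0.218 mol.
pH = pKa + log([A⁻]/[HA]) = 5.00 + log(0.218/0.227) = 5.00 -0.018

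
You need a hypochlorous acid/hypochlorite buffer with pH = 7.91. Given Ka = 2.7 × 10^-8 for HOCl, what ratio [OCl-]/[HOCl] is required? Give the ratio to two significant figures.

ratio = 2.2

pKa = -log(2.7 × 10^-8) = 7.569
pH = pKa + log(r) ⇒ log(r) = 7.91 − 7.569 = +0.341
r = [OCl-]/[HOCl] = 10^(+0.341) = 2.19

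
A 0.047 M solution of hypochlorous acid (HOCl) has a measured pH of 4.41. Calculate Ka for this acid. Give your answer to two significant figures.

[H+] = 10^(-4.41) = 3.89 × 10^-5 M
At equilibrium [HA] = 0.047 − 3.89 × 10^-5 = 4.70 × 10^-2 M
Ka = [H+][A-]/[HA] = (3.89 × 10^-5)² / 4.70 × 10^-2 = 3.2 × 10^-8

Ka = 3.2 × 10^-8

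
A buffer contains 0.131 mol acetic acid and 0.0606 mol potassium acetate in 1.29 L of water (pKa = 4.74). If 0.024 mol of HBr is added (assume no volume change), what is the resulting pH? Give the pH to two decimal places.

Added H+ converts CH3COO- to CH3COOH: CH3COOH → 0.155 mol, CH3COO- → 0.0366 mol.
Henderson–Hasselbalch with mole ratio 0.0366/0.155: pH = 4.74 + (-0.627)

pH = 4.11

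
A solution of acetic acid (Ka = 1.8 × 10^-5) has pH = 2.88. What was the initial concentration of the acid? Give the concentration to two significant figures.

[H+] = 10^(-2.88) = 1.32 × 10^-3 M = x
Ka = x²/(C₀ − x) ⇒ C₀ = x + x²/Ka
C₀ = 1.32 × 10^-3 + (1.32 × 10^-3)²/(1.8 × 10^-5) = 9.81 × 10^-2 M

C₀ = 9.8 × 10^-2 M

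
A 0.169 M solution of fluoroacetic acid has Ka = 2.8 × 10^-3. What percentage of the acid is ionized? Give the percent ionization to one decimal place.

FCH2COOH ⇌ FCH2COO- + H+; let x = [H+] at equilibrium.
Ka = x²/(C₀ − x); solving the quadratic gives x = 2.04 × 10^-2 M.
% ionization = x/C₀ × 100% = 2.04 × 10^-2/0.169 × 100% = 12.1%

12.1%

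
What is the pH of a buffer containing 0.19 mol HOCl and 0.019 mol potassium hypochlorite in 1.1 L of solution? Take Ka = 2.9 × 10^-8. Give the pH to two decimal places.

pH = 6.54

pKa = −log(2.9 × 10^-8) = 7.538
pH = pKa + log([A⁻]/[HA]) = 7.538 + log(0.019/0.19)
pH = 7.538 + (-1.000) = 6.54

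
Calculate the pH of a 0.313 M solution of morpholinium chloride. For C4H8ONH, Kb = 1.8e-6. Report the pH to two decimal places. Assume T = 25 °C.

C4H8ONH2+ is the conjugate acid of the weak base C4H8ONH.
Ka = Kw/Kb = 1.0×10^-14 / 1.8 × 10^-6 = 5.56 × 10^-9
From the ICE table, Ka = x²/(0.313 − x) = 5.56 × 10^-9.
Neglecting x in the denominator: x = √(5.56 × 10^-9 × 0.313) = 4.17 × 10^-5 M
pH = −log[H+] = −log(4.17 × 10^-5) = 4.38

pH = 4.38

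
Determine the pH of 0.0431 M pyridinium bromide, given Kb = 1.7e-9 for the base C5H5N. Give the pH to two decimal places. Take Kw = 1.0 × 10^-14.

pH = 3.30

C5H5NH+ is the conjugate acid of the weak base C5H5N.
Ka = Kw/Kb = 1.0×10^-14 / 1.7 × 10^-9 = 5.88 × 10^-6
Ka = [H+]²/(0.0431 − [H+]) = 5.88 × 10^-6
Assume [H+] ≪ 0.0431: [H+] ≈ √(5.88 × 10^-6 × 0.0431) = 5.03 × 10^-4 M
Check: 1.2% ionized — well under 5%, approximation valid.
pH = −log(5.03 × 10^-4) = 3.30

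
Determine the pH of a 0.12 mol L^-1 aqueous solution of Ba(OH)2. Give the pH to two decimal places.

Ba(OH)2 is a strong base (each formula unit releases 2 OH-); [OH-] = 0.24 M.
pOH = -log(0.24) = 0.62
pH = 14.00 - 0.62 = 13.38

pH = 13.38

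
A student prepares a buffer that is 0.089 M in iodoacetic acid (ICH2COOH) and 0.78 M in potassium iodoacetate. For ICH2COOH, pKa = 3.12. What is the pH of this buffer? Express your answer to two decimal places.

pH = pKa + log([A⁻]/[HA]) = 3.12 + log(0.78/0.089)
pH = 3.12 + (+0.943) = 4.06

pH = 4.06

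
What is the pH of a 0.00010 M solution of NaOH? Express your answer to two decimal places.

pH = 10.00

NaOH is a strong base; [OH-] = 0.0001 M.
pOH = -log(0.0001) = 4.00
pH = 14.00 - 4.00 = 10.00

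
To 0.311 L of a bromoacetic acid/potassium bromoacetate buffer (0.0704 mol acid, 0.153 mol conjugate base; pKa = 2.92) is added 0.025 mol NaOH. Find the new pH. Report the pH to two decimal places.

pH = 3.51

OH- converts BrCH2COOH to BrCH2COO-: BrCH2COOH → 0.0454 mol, BrCH2COO- → 0.178 mol.
Henderson–Hasselbalch with mole ratio 0.178/0.0454: pH = 2.92 + (+0.593)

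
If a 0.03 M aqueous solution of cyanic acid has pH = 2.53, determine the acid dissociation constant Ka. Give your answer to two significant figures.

[H+] = 10^(-2.53) = 2.95 × 10^-3 M
At equilibrium [HA] = 0.03 − 2.95 × 10^-3 = 2.70 × 10^-2 M
Ka = [H+][A-]/[HA] = (2.95 × 10^-3)² / 2.70 × 10^-2 = 3.2 × 10^-4

Ka = 3.2 × 10^-4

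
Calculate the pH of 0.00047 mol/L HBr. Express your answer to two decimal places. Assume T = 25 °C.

HBr is a strong acid and dissociates completely, so [H+] = 0.00047 M.
pH = -log(0.00047) = 3.33

pH = 3.33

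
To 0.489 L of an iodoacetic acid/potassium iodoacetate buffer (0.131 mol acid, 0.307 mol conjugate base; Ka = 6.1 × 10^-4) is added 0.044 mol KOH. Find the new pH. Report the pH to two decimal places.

pH = 3.82

After neutralization: n(ICH2COOH) = 0.087 mol, n(ICH2COO-) = 0.351 mol.
pKa = −log(6.1 × 10^-4) = 3.215
pH = pKa + log([A⁻]/[HA]) = 3.215 + log(0.351/0.087) = 3.215 +0.606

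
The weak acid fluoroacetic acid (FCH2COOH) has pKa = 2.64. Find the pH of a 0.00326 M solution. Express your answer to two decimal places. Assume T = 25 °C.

FCH2COOH ⇌ FCH2COO- + H+
Ka = 10^(−2.64) = 2.29 × 10^-3
Ka = [H+]²/(0.00326 − [H+]) = 2.29 × 10^-3
[H+] is not negligible relative to C₀; solve [H+]² + 0.00229·[H+] − 7.47e-06 = 0.
[H+] = [−0.00229 + √(0.00229² + 2.99e-05)]/2 = 1.82 × 10^-3 M
pH = −log[H+] = −log(1.82 × 10^-3) = 2.74

pH = 2.74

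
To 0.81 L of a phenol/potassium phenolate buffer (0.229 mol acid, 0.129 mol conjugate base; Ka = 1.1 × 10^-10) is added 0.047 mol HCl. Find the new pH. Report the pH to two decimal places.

Added H+ converts C6H5O- to C6H5OH: C6H5OH → 0.276 mol, C6H5O- → 0.082 mol.
pKa = −log(1.1 × 10^-10) = 9.959
Henderson–Hasselbalch with mole ratio 0.082/0.276: pH = 9.959 + (-0.527)

pH = 9.43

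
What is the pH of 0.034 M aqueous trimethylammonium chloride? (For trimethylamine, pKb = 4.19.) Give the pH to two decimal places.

pH = 5.64

(CH3)3NH+ is the conjugate acid of the weak base (CH3)3N.
Kb = 10^(−4.19) = 6.46 × 10^-5
Ka = Kw/Kb = 1.0×10^-14 / 6.46 × 10^-5 = 1.55 × 10^-10
From the ICE table, Ka = x²/(0.034 − x) = 1.55 × 10^-10.
Neglecting x in the denominator: x = √(1.55 × 10^-10 × 0.034) = 2.30 × 10^-6 M
pH = −log(2.30 × 10^-6) = 5.64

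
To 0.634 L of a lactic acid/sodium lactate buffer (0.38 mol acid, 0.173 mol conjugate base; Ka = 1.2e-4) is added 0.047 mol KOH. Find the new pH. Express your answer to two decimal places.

pH = 3.74

OH- converts CH3CH(OH)COOH to CH3CH(OH)COO-: CH3CH(OH)COOH → 0.333 mol, CH3CH(OH)COO- → 0.22 mol.
pKa = −log(1.2 × 10^-4) = 3.921
pH = pKa + log(n_CH3CH(OH)COO-/n_CH3CH(OH)COOH) = 3.921 + log(0.22/0.333) = 3.921 + (-0.180)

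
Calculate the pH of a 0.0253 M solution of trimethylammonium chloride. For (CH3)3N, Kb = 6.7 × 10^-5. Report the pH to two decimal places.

(CH3)3NH+ is the conjugate acid of the weak base (CH3)3N.
Ka = Kw/Kb = 1.0×10^-14 / 6.7 × 10^-5 = 1.49 × 10^-10
Ka = [H+]²/(0.0253 − [H+]) = 1.49 × 10^-10
Since Ka ≪ C₀, [H+] ≈ √(Ka·C₀) = 1.94 × 10^-6 M.
([H+]/C₀ = 0.0077% < 5%, so the approximation holds.)
pH = −log(1.94 × 10^-6) = 5.71

pH = 5.71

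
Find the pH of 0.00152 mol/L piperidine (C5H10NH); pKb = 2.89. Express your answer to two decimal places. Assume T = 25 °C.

pH = 10.95

C5H10NH + H2O ⇌ C5H10NH2+ + OH-
Kb = 10^(−2.89) = 1.29 × 10^-3
From the ICE table, Kb = [OH-]²/(0.00152 − [OH-]) = 1.29 × 10^-3.
[OH-] is not negligible relative to C₀; solve [OH-]² + 0.00129·[OH-] − 1.96e-06 = 0.
[OH-] = (−Kb + √(Kb² + 4·Kb·C₀))/2 = 8.97 × 10^-4 M
pOH = 3.05, so pH = 14.00 − pOH = 10.95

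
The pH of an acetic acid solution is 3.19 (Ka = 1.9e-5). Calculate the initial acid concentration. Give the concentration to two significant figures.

C₀ = 2.3 × 10^-2 M

[H+] = 10^(-3.19) = 6.46 × 10^-4 M = x
Ka = x²/(C₀ − x) ⇒ C₀ = x + x²/Ka
C₀ = 6.46 × 10^-4 + (6.46 × 10^-4)²/(1.9 × 10^-5) = 2.26 × 10^-2 M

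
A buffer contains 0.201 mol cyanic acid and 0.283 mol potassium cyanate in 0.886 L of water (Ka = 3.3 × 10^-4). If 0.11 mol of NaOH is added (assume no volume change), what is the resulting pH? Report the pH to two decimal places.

OH- converts HOCN to OCN-: HOCN → 0.091 mol, OCN- → 0.393 mol.
pKa = −log(3.3 × 10^-4) = 3.481
pH = pKa + log([A⁻]/[HA]) = 3.481 + log(0.393/0.091) = 3.481 +0.635

pH = 4.12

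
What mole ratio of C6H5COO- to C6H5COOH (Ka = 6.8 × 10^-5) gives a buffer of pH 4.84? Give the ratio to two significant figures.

pKa = -log(6.8 × 10^-5) = 4.167
pH = pKa + log(r) ⇒ log(r) = 4.84 − 4.167 = +0.673
r = [C6H5COO-]/[C6H5COOH] = 10^(+0.673) = 4.71

ratio = 4.7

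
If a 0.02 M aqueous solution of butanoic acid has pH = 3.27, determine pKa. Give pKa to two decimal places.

[H+] = 10^(-3.27) = 5.37 × 10^-4 M
At equilibrium [HA] = 0.02 − 5.37 × 10^-4 = 1.95 × 10^-2 M
Ka = [H+][A-]/[HA] = (5.37 × 10^-4)² / 1.95 × 10^-2 = 1.48 × 10^-5
pKa = -log(1.48 × 10^-5) = 4.83

pKa = 4.83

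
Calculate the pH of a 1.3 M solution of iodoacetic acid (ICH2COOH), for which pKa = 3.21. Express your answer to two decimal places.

ICH2COOH ⇌ ICH2COO- + H+
Ka = 10^(−3.21) = 6.17 × 10^-4
From the ICE table, Ka = x²/(1.3 − x) = 6.17 × 10^-4.
Assume x ≪ 1.3: x ≈ √(6.17 × 10^-4 × 1.3) = 2.83 × 10^-2 M
pH = −log(2.83 × 10^-2) = 1.55

pH = 1.55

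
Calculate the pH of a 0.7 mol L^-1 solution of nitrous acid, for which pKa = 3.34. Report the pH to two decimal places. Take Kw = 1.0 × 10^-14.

HNO2 ⇌ NO2- + H+
Ka = 10^(−3.34) = 4.57 × 10^-4
Let x = [H+] at equilibrium. Ka = x²/(0.7 − x).
Assume x ≪ 0.7: x ≈ √(4.57 × 10^-4 × 0.7) = 1.79 × 10^-2 M
pH = −log(1.79 × 10^-2) = 1.75

pH = 1.75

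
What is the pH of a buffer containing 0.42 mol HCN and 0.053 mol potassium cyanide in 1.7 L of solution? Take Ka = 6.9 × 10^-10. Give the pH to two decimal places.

pH = 8.26

pKa = −log(6.9 × 10^-10) = 9.161
Using pH = pKa + log([base]/[acid]) with [base]/[acid] = 0.053/0.42:
pH = 9.161 + (-0.899) = 8.26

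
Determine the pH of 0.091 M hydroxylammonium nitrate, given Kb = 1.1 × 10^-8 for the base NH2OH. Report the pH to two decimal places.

NH3OH+ is the conjugate acid of the weak base NH2OH.
Ka = Kw/Kb = 1.0×10^-14 / 1.1 × 10^-8 = 9.09 × 10^-7
Let x = [H+] at equilibrium. Ka = x²/(0.091 − x).
Assume x ≪ 0.091: x ≈ √(9.09 × 10^-7 × 0.091) = 2.88 × 10^-4 M
Check: 0.32% ionized — well under 5%, approximation valid.
pH = −log(2.88 × 10^-4) = 3.54

pH = 3.54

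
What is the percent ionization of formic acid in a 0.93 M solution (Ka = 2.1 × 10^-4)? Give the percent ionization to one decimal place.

1.5%

HCOOH ⇌ HCOO- + H+; let x = [H+] at equilibrium.
x ≈ √(Ka·C₀) = √(2.1 × 10^-4 × 0.93) = 1.40 × 10^-2 M
% ionization = x/C₀ × 100% = 1.40 × 10^-2/0.93 × 100% = 1.5%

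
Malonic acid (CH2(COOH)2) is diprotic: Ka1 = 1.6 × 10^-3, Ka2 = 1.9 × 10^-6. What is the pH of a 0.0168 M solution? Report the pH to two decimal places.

Since Ka1 ≫ Ka2, the first ionization dominates [H+].
Ka1 = x²/(0.0168 − x) = 1.6 × 10^-3
Solving the quadratic: x = (−Ka1 + √(Ka1² + 4·Ka1·C₀))/2 = 4.45 × 10^-3 M
pH = −log(4.45 × 10^-3) = 2.35

pH = 2.35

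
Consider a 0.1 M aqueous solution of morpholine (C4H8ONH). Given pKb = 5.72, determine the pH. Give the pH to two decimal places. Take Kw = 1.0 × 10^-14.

pH = 10.64

C4H8ONH + H2O ⇌ C4H8ONH2+ + OH-
Kb = 10^(−5.72) = 1.91 × 10^-6
From the ICE table, Kb = [OH-]²/(0.1 − [OH-]) = 1.91 × 10^-6.
Since Kb ≪ C₀, [OH-] ≈ √(Kb·C₀) = 4.37 × 10^-4 M.
Check: 0.44% ionized — well under 5%, approximation valid.
pOH = 3.36, so pH = 14.00 − pOH = 10.64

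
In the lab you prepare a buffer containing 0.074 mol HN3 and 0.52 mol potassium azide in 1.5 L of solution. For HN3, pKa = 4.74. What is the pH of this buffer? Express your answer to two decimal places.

pH = 5.59

Using pH = pKa + log([base]/[acid]) with [base]/[acid] = 0.52/0.074:
pH = 4.74 + (+0.847) = 5.59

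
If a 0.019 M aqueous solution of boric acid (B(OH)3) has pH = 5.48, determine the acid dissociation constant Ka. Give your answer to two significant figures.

Ka = 5.8 × 10^-10

[H+] = 10^(-5.48) = 3.31 × 10^-6 M
At equilibrium [HA] = 0.019 − 3.31 × 10^-6 = 1.90 × 10^-2 M
Ka = [H+][A-]/[HA] = (3.31 × 10^-6)² / 1.90 × 10^-2 = 5.8 × 10^-10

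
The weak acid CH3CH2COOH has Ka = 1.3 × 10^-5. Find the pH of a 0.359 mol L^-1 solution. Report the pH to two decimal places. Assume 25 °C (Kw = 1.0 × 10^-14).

CH3CH2COOH ⇌ CH3CH2COO- + H+
From the ICE table, Ka = [H+]²/(0.359 − [H+]) = 1.3 × 10^-5.
Neglecting [H+] in the denominator: [H+] = √(1.3 × 10^-5 × 0.359) = 2.16 × 10^-3 M
pH = −log(2.16 × 10^-3) = 2.67

pH = 2.67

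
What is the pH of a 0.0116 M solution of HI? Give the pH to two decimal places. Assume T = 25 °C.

HI is a strong acid and dissociates completely, so [H+] = 0.0116 M.
pH = -log(0.0116) = 1.94

pH = 1.94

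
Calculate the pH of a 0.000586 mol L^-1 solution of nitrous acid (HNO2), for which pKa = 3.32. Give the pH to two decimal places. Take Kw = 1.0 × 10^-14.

HNO2 ⇌ NO2- + H+
Ka = 10^(−3.32) = 4.79 × 10^-4
Ka = [H+]²/(0.000586 − [H+]) = 4.79 × 10^-4
The 5% rule fails; solving [H+]² + Ka·[H+] − Ka·C₀ = 0 exactly:
[H+] = (−Ka + √(Ka² + 4·Ka·C₀))/2 = 3.42 × 10^-4 M
pH = −log(3.42 × 10^-4) = 3.47

pH = 3.47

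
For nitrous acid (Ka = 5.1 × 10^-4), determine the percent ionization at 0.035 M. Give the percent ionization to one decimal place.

HNO2 ⇌ NO2- + H+; let x = [H+] at equilibrium.
Ka = x²/(C₀ − x); solving the quadratic gives x = 3.98 × 10^-3 M.
Fraction ionized = 3.98 × 10^-3 / 0.035 = 0.1137 → 11.4%

11.4%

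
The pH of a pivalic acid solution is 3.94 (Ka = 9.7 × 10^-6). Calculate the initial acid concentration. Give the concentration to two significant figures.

C₀ = 1.5 × 10^-3 M

[H+] = 10^(-3.94) = 1.15 × 10^-4 M = x
Ka = x²/(C₀ − x) ⇒ C₀ = x + x²/Ka
C₀ = 1.15 × 10^-4 + (1.15 × 10^-4)²/(9.7 × 10^-6) = 1.48 × 10^-3 M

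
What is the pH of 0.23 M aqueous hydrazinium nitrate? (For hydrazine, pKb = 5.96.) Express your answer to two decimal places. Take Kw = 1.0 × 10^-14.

N2H5+ is the conjugate acid of the weak base N2H4.
Kb = 10^(−5.96) = 1.10 × 10^-6
Ka = Kw/Kb = 1.0×10^-14 / 1.10 × 10^-6 = 9.09 × 10^-9
Ka = [H+]²/(0.23 − [H+]) = 9.09 × 10^-9
Since Ka ≪ C₀, [H+] ≈ √(Ka·C₀) = 4.57 × 10^-5 M.
([H+]/C₀ = 0.02% < 5%, so the approximation holds.)
pH = −log[H+] = −log(4.57 × 10^-5) = 4.34

pH = 4.34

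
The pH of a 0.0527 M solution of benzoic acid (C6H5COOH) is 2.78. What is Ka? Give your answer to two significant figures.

Ka = 5.4 × 10^-5

[H+] = 10^(-2.78) = 1.66 × 10^-3 M
At equilibrium [HA] = 0.0527 − 1.66 × 10^-3 = 5.10 × 10^-2 M
Ka = [H+][A-]/[HA] = (1.66 × 10^-3)² / 5.10 × 10^-2 = 5.4 × 10^-5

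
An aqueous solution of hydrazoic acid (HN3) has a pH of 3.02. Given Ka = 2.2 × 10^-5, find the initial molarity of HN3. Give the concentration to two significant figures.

C₀ = 4.2 × 10^-2 M

[H+] = 10^(-3.02) = 9.55 × 10^-4 M = x
Ka = x²/(C₀ − x) ⇒ C₀ = x + x²/Ka
C₀ = 9.55 × 10^-4 + (9.55 × 10^-4)²/(2.2 × 10^-5) = 4.24 × 10^-2 M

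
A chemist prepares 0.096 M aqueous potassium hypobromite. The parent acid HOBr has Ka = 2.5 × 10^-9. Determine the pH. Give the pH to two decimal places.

OBr- is the conjugate base of the weak acid HOBr.
Kb = Kw/Ka = 1.0×10^-14 / 2.5 × 10^-9 = 4.00 × 10^-6
From the ICE table, Kb = [OH-]²/(0.096 − [OH-]) = 4.00 × 10^-6.
Assume [OH-] ≪ 0.096: [OH-] ≈ √(4.00 × 10^-6 × 0.096) = 6.20 × 10^-4 M
pOH = 3.21, so pH = 14.00 − pOH = 10.79

pH = 10.79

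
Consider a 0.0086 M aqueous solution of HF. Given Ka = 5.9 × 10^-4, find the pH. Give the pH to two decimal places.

pH = 2.70

HF ⇌ F- + H+
From the ICE table, Ka = [H+]²/(0.0086 − [H+]) = 5.9 × 10^-4.
The 5% rule fails; solving [H+]² + Ka·[H+] − Ka·C₀ = 0 exactly:
[H+] = [−0.00059 + √(0.00059² + 2.03e-05)]/2 = 1.98 × 10^-3 M
pH = −log[H+] = −log(1.98 × 10^-3) = 2.70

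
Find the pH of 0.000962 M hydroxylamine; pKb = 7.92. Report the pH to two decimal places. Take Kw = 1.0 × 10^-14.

NH2OH + H2O ⇌ NH3OH+ + OH-
Kb = 10^(−7.92) = 1.20 × 10^-8
From the ICE table, Kb = [OH-]²/(0.000962 − [OH-]) = 1.20 × 10^-8.
Assume [OH-] ≪ 0.000962: [OH-] ≈ √(1.20 × 10^-8 × 0.000962) = 3.40 × 10^-6 M
([OH-]/C₀ = 0.35% < 5%, so the approximation holds.)
pOH = 5.47, so pH = 14.00 − pOH = 8.53

pH = 8.53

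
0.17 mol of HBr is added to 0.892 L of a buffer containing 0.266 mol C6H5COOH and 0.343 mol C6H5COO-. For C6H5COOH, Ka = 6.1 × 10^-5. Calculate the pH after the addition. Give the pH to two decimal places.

After neutralization: n(C6H5COOH) = 0.436 mol, n(C6H5COO-) = 0.173 mol.
pKa = −log(6.1 × 10^-5) = 4.215
Henderson–Hasselbalch with mole ratio 0.173/0.436: pH = 4.215 + (-0.401)

pH = 3.81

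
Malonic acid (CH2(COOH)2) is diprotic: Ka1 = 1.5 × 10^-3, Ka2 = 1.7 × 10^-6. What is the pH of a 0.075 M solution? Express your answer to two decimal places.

pH = 2.01

Since Ka1 ≫ Ka2, the first ionization dominates [H+].
Ka1 = x²/(0.075 − x) = 1.5 × 10^-3
Solving the quadratic: x = (−Ka1 + √(Ka1² + 4·Ka1·C₀))/2 = 9.88 × 10^-3 M
pH = −log(9.88 × 10^-3) = 2.01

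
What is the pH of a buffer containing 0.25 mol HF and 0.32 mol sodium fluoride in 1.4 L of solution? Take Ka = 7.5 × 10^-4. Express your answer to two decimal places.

pH = 3.23

pKa = −log(7.5 × 10^-4) = 3.125
Using pH = pKa + log([base]/[acid]) with [base]/[acid] = 0.32/0.25:
pH = 3.125 + (+0.107) = 3.23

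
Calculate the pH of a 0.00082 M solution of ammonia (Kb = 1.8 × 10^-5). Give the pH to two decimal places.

pH = 10.05

NH3 + H2O ⇌ NH4+ + OH-
Let x = [OH-] at equilibrium. Kb = x²/(0.00082 − x).
x is not negligible relative to C₀; solve x² + 1.8e-05·x − 1.48e-08 = 0.
x = (−Kb + √(Kb² + 4·Kb·C₀))/2 = 1.13 × 10^-4 M
pOH = 3.95, so pH = 14.00 − pOH = 10.05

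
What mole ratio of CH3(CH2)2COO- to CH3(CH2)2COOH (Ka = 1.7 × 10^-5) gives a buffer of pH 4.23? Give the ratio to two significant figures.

pKa = -log(1.7 × 10^-5) = 4.770
pH = pKa + log(r) ⇒ log(r) = 4.23 − 4.770 = -0.540
r = [CH3(CH2)2COO-]/[CH3(CH2)2COOH] = 10^(-0.540) = 0.288

ratio = 0.29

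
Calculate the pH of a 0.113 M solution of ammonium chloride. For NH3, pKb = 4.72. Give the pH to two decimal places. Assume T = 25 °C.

NH4+ is the conjugate acid of the weak base NH3.
Kb = 10^(−4.72) = 1.91 × 10^-5
Ka = Kw/Kb = 1.0×10^-14 / 1.91 × 10^-5 = 5.24 × 10^-10
From the ICE table, Ka = x²/(0.113 − x) = 5.24 × 10^-10.
Since Ka ≪ C₀, x ≈ √(Ka·C₀) = 7.69 × 10^-6 M.
pH = −log(7.69 × 10^-6) = 5.11

pH = 5.11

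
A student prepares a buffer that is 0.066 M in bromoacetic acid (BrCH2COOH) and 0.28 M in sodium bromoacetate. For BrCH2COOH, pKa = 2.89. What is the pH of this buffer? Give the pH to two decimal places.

pH = 3.52

Henderson–Hasselbalch: pH = pKa + log([BrCH2COO-]/[BrCH2COOH]) = 2.89 + log(0.28/0.066)
pH = 2.89 + (+0.628) = 3.52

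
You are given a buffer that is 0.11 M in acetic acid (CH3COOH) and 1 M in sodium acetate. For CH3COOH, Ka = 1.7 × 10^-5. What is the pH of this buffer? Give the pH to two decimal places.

pKa = −log(1.7 × 10^-5) = 4.770
Henderson–Hasselbalch: pH = pKa + log([CH3COO-]/[CH3COOH]) = 4.770 + log(1/0.11)
pH = 4.770 + (+0.959) = 5.73

pH = 5.73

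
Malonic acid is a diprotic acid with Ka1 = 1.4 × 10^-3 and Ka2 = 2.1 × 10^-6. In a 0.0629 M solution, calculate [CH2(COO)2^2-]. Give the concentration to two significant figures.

First ionization gives [H+] ≈ [CH2(COOH)COO-] = 8.71 × 10^-3 M.
Second step: Ka2 = [H+][CH2(COO)2^2-]/[CH2(COOH)COO-] ≈ [CH2(COO)2^2-] (since [H+] ≈ [CH2(COOH)COO-]).
So [CH2(COO)2^2-] ≈ Ka2.

2.1 × 10^-6 M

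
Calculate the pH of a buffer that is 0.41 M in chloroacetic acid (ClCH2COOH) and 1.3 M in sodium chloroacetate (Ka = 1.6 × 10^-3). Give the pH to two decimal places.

pKa = −log(1.6 × 10^-3) = 2.796
Henderson–Hasselbalch: pH = pKa + log([ClCH2COO-]/[ClCH2COOH]) = 2.796 + log(1.3/0.41)
pH = 2.796 + (+0.501) = 3.30

pH = 3.30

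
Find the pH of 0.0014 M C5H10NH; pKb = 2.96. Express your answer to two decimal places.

pH = 10.91

C5H10NH + H2O ⇌ C5H10NH2+ + OH-
Kb = 10^(−2.96) = 1.10 × 10^-3
From the ICE table, Kb = [OH-]²/(0.0014 − [OH-]) = 1.10 × 10^-3.
Here C₀/Kb ≈ 1.27, so the small-[OH-] approximation fails. Use the quadratic:
[OH-] = (−Kb + √(Kb² + 4·Kb·C₀))/2 = 8.07 × 10^-4 M
pOH = −log(8.07 × 10^-4) = 3.09; pH = 14.00 − 3.09 = 10.91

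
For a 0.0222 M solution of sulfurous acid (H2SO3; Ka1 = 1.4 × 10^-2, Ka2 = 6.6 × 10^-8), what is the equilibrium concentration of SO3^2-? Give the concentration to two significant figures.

First ionization gives [H+] ≈ [HSO3-] = 1.20 × 10^-2 M.
Second step: Ka2 = [H+][SO3^2-]/[HSO3-] ≈ [SO3^2-] (since [H+] ≈ [HSO3-]).
So [SO3^2-] ≈ Ka2.

6.6 × 10^-8 M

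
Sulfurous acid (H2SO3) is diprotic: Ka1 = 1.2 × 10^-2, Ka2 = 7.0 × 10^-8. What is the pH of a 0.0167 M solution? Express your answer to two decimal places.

pH = 2.03

Since Ka1 ≫ Ka2, the first ionization dominates [H+].
Ka1 = x²/(0.0167 − x) = 1.2 × 10^-2
Solving the quadratic: x = (−Ka1 + √(Ka1² + 4·Ka1·C₀))/2 = 9.38 × 10^-3 M
pH = −log(9.38 × 10^-3) = 2.03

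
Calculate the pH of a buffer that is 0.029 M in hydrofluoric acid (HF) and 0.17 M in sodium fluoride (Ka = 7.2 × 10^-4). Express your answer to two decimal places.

pH = 3.91

pKa = −log(7.2 × 10^-4) = 3.143
pH = pKa + log([A⁻]/[HA]) = 3.143 + log(0.17/0.029)
pH = 3.143 + (+0.768) = 3.91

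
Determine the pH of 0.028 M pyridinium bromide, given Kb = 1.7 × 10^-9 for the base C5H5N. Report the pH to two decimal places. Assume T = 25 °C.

pH = 3.39

C5H5NH+ is the conjugate acid of the weak base C5H5N.
Ka = Kw/Kb = 1.0×10^-14 / 1.7 × 10^-9 = 5.88 × 10^-6
Ka = x²/(0.028 − x) = 5.88 × 10^-6
Since Ka ≪ C₀, x ≈ √(Ka·C₀) = 4.06 × 10^-4 M.
(x/C₀ = 1.4% < 5%, so the approximation holds.)
pH = −log[H+] = −log(4.06 × 10^-4) = 3.39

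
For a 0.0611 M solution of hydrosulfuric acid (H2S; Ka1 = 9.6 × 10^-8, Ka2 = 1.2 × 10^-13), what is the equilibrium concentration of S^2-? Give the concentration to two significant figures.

1.2 × 10^-13 M

First ionization gives [H+] ≈ [HS-] = 7.66 × 10^-5 M.
Second step: Ka2 = [H+][S^2-]/[HS-] ≈ [S^2-] (since [H+] ≈ [HS-]).
So [S^2-] ≈ Ka2.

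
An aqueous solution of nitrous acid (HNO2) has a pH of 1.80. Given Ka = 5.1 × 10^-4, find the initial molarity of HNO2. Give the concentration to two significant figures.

C₀ = 5.1 × 10^-1 M

[H+] = 10^(-1.80) = 1.58 × 10^-2 M = x
Ka = x²/(C₀ − x) ⇒ C₀ = x + x²/Ka
C₀ = 1.58 × 10^-2 + (1.58 × 10^-2)²/(5.1 × 10^-4) = 5.05 × 10^-1 M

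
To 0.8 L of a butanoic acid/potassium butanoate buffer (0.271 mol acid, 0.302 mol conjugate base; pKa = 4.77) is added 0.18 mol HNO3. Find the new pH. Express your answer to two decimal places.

Added H+ converts CH3(CH2)2COO- to CH3(CH2)2COOH: CH3(CH2)2COOH → 0.451 mol, CH3(CH2)2COO- → 0.122 mol.
pH = pKa + log([A⁻]/[HA]) = 4.77 + log(0.122/0.451) = 4.77 -0.568

pH = 4.20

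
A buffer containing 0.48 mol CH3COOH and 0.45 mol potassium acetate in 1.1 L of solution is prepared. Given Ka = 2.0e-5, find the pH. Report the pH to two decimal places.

pKa = −log(2.0 × 10^-5) = 4.699
Using pH = pKa + log([base]/[acid]) with [base]/[acid] = 0.45/0.48:
pH = 4.699 + (-0.028) = 4.67

pH = 4.67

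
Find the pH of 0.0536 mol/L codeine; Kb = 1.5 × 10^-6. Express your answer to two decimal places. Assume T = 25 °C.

pH = 10.45

C18H21NO3 + H2O ⇌ C18H22NO3+ + OH-
Let x = [OH-] at equilibrium. Kb = x²/(0.0536 − x).
Neglecting x in the denominator: x = √(1.5 × 10^-6 × 0.0536) = 2.84 × 10^-4 M
Check: 0.53% ionized — well under 5%, approximation valid.
pOH = 3.55, so pH = 14.00 − pOH = 10.45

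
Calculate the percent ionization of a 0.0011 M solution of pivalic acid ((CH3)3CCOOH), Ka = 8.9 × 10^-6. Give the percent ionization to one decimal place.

8.6%

(CH3)3CCOOH ⇌ (CH3)3CCOO- + H+; let x = [H+] at equilibrium.
Solve x² + 8.9e-06x − 9.79e-09 = 0 → x = 9.46 × 10^-5 M
Fraction ionized = 9.46 × 10^-5 / 0.0011 = 0.0860 → 8.6%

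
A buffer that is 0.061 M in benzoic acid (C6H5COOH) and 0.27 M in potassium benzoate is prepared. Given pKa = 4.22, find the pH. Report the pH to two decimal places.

pH = 4.87

Using pH = pKa + log([base]/[acid]) with [base]/[acid] = 0.27/0.061:
pH = 4.22 + (+0.646) = 4.87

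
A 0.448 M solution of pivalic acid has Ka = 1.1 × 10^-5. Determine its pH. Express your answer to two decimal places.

(CH3)3CCOOH ⇌ (CH3)3CCOO- + H+
From the ICE table, Ka = [H+]²/(0.448 − [H+]) = 1.1 × 10^-5.
Neglecting [H+] in the denominator: [H+] = √(1.1 × 10^-5 × 0.448) = 2.22 × 10^-3 M
pH = −log(2.22 × 10^-3) = 2.65

pH = 2.65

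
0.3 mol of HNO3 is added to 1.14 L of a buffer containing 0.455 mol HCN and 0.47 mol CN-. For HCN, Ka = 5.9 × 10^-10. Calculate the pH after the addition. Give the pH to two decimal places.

pH = 8.58

After neutralization: n(HCN) = 0.755 mol, n(CN-) = 0.17 mol.
pKa = −log(5.9 × 10^-10) = 9.229
Henderson–Hasselbalch with mole ratio 0.17/0.755: pH = 9.229 + (-0.647)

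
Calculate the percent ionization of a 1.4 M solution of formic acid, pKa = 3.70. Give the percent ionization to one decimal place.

HCOOH ⇌ HCOO- + H+; let x = [H+] at equilibrium.
Ka = 10^(−3.70) = 2.00 × 10^-4
x ≈ √(Ka·C₀) = √(2.00 × 10^-4 × 1.4) = 1.67 × 10^-2 M
% ionization = x/C₀ × 100% = 1.67 × 10^-2/1.4 × 100% = 1.2%

1.2%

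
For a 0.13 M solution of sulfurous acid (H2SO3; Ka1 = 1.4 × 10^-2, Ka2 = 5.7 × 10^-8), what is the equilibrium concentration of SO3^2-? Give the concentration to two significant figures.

5.7 × 10^-8 M

First ionization gives [H+] ≈ [HSO3-] = 3.62 × 10^-2 M.
Second step: Ka2 = [H+][SO3^2-]/[HSO3-] ≈ [SO3^2-] (since [H+] ≈ [HSO3-]).
So [SO3^2-] ≈ Ka2.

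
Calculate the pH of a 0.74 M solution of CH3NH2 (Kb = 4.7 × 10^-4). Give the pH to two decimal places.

pH = 12.27

CH3NH2 + H2O ⇌ CH3NH3+ + OH-
Let x = [OH-] at equilibrium. Kb = x²/(0.74 − x).
Assume x ≪ 0.74: x ≈ √(4.7 × 10^-4 × 0.74) = 1.86 × 10^-2 M
pOH = −log(1.86 × 10^-2) = 1.73; pH = 14.00 − 1.73 = 12.27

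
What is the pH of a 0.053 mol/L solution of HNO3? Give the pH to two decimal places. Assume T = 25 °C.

pH = 1.28

HNO3 is a strong acid and dissociates completely, so [H+] = 0.053 M.
pH = -log(0.053) = 1.28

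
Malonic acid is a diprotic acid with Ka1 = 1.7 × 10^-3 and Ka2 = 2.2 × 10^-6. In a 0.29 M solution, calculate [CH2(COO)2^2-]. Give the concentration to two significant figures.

First ionization gives [H+] ≈ [CH2(COOH)COO-] = 2.14 × 10^-2 M.
Second step: Ka2 = [H+][CH2(COO)2^2-]/[CH2(COOH)COO-] ≈ [CH2(COO)2^2-] (since [H+] ≈ [CH2(COOH)COO-]).
So [CH2(COO)2^2-] ≈ Ka2.

2.2 × 10^-6 M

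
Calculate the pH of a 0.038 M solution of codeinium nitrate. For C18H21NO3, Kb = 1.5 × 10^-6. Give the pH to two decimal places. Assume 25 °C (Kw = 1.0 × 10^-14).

C18H22NO3+ is the conjugate acid of the weak base C18H21NO3.
Ka = Kw/Kb = 1.0×10^-14 / 1.5 × 10^-6 = 6.67 × 10^-9
From the ICE table, Ka = x²/(0.038 − x) = 6.67 × 10^-9.
Since Ka ≪ C₀, x ≈ √(Ka·C₀) = 1.59 × 10^-5 M.
(x/C₀ = 0.042% < 5%, so the approximation holds.)
pH = −log(1.59 × 10^-5) = 4.80

pH = 4.80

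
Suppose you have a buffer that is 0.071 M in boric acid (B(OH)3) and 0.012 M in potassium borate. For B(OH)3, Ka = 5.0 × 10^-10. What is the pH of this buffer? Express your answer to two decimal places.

pKa = −log(5.0 × 10^-10) = 9.301
Using pH = pKa + log([base]/[acid]) with [base]/[acid] = 0.012/0.071:
pH = 9.301 + (-0.772) = 8.53

pH = 8.53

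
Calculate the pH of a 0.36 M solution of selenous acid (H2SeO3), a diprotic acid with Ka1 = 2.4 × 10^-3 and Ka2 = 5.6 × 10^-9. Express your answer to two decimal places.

pH = 1.55

Since Ka1 ≫ Ka2, the first ionization dominates [H+].
Ka1 = x²/(0.36 − x) = 2.4 × 10^-3
Solving the quadratic: x = (−Ka1 + √(Ka1² + 4·Ka1·C₀))/2 = 2.82 × 10^-2 M
pH = −log(2.82 × 10^-2) = 1.55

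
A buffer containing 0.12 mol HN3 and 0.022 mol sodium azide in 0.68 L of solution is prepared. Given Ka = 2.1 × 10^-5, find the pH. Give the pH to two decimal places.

pH = 3.94

pKa = −log(2.1 × 10^-5) = 4.678
pH = pKa + log([A⁻]/[HA]) = 4.678 + log(0.022/0.12)
pH = 4.678 + (-0.737) = 3.94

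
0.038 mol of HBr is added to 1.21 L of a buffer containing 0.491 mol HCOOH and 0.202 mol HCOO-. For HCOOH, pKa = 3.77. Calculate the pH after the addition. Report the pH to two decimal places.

pH = 3.26

Added H+ converts HCOO- to HCOOH: HCOOH → 0.529 mol, HCOO- → 0.164 mol.
pH = pKa + log(n_HCOO-/n_HCOOH) = 3.77 + log(0.164/0.529) = 3.77 + (-0.509)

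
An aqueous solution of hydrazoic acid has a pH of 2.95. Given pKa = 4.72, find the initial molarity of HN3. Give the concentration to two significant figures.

C₀ = 6.7 × 10^-2 M

[H+] = 10^(-2.95) = 1.12 × 10^-3 M = x
Ka = 10^(−4.72) = 1.91 × 10^-5
Ka = x²/(C₀ − x) ⇒ C₀ = x + x²/Ka
C₀ = 1.12 × 10^-3 + (1.12 × 10^-3)²/(1.91 × 10^-5) = 6.68 × 10^-2 M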